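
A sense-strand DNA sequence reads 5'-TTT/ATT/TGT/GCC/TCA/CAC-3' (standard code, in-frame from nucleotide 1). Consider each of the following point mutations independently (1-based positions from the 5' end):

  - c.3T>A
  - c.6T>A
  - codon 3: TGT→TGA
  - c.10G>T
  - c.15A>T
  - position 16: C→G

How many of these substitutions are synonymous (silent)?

2

Codon 1: TTT (Phe) → TTA (Leu) — missense.
Codon 2: ATT (Ile) → ATA (Ile) — synonymous.
Codon 3: TGT (Cys) → TGA (Stop) — nonsense.
Codon 4: GCC (Ala) → TCC (Ser) — missense.
Codon 5: TCA (Ser) → TCT (Ser) — synonymous.
Codon 6: CAC (His) → GAC (Asp) — missense.
Synonymous: 2 of 6.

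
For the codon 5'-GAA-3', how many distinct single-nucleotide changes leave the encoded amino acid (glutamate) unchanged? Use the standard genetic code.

1

Position 1: none → 0 synonymous.
Position 2: none → 0 synonymous.
Position 3: GAG → 1 synonymous.
Total: 0 + 0 + 1 = 1.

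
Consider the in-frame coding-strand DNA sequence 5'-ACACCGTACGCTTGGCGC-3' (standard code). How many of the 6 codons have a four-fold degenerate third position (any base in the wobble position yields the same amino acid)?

Codon 1 ACA (Thr): third position 4-fold.
Codon 2 CCG (Pro): third position 4-fold.
Codon 3 TAC (Tyr): third position 2-fold.
Codon 4 GCT (Ala): third position 4-fold.
Codon 5 TGG (Trp): third position 1-fold.
Codon 6 CGC (Arg): third position 4-fold.
Four-fold degenerate third positions: 4.

4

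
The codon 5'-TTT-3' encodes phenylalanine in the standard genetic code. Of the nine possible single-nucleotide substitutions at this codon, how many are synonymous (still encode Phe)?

Position 1: none → 0 synonymous.
Position 2: none → 0 synonymous.
Position 3: TTC → 1 synonymous.
Total: 0 + 0 + 1 = 1.

1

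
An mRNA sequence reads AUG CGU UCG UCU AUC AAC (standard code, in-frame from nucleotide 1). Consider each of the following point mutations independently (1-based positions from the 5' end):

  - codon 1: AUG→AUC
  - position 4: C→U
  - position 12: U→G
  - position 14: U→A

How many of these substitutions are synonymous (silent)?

1

Codon 1: AUG (Met) → AUC (Ile) — missense.
Codon 2: CGU (Arg) → UGU (Cys) — missense.
Codon 4: UCU (Ser) → UCG (Ser) — synonymous.
Codon 5: AUC (Ile) → AAC (Asn) — missense.
Synonymous: 1 of 4.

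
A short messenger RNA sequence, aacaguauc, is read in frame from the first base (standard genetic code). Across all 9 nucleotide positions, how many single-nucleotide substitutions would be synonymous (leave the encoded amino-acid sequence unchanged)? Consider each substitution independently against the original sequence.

4

Codon 1 (AAC, Asn): 1 synonymous substitution.
Codon 2 (AGU, Ser): 1 synonymous substitution.
Codon 3 (AUC, Ile): 2 synonymous substitutions.
Total: 1 + 1 + 2 = 4.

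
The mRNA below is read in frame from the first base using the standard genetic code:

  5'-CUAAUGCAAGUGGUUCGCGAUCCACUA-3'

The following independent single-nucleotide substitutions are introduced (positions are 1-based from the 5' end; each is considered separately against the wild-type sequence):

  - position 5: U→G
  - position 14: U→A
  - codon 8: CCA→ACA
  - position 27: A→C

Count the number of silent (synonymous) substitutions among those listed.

1

Codon 2: AUG (Met) → AGG (Arg) — missense.
Codon 5: GUU (Val) → GAU (Asp) — missense.
Codon 8: CCA (Pro) → ACA (Thr) — missense.
Codon 9: CUA (Leu) → CUC (Leu) — synonymous.
Synonymous: 1 of 4.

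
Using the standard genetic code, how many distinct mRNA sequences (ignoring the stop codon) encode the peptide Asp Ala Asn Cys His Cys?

Asp: 2 codons.
Ala: 4 codons.
Asn: 2 codons.
Cys: 2 codons.
His: 2 codons.
Cys: 2 codons.
2 × 4 × 2 × 2 × 2 × 2 = 128.

128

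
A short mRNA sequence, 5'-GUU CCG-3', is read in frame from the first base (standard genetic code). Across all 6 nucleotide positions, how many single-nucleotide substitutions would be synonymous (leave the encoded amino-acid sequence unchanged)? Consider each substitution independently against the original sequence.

6

Codon 1 (GUU, Val): 3 synonymous substitutions.
Codon 2 (CCG, Pro): 3 synonymous substitutions.
Total: 3 + 3 = 6.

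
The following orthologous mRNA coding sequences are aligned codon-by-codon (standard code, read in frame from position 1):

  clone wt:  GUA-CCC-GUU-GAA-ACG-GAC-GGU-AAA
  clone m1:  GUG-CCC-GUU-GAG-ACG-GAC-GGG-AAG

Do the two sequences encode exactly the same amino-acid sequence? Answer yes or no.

yes

Codon 1: GUA Val / GUG Val — synonymous.
Codon 2: CCC Pro / CCC Pro — identical.
Codon 3: GUU Val / GUU Val — identical.
Codon 4: GAA Glu / GAG Glu — synonymous.
Codon 5: ACG Thr / ACG Thr — identical.
Codon 6: GAC Asp / GAC Asp — identical.
Codon 7: GGU Gly / GGG Gly — synonymous.
Codon 8: AAA Lys / AAG Lys — synonymous.
Nonsynonymous differences: 0 → same protein.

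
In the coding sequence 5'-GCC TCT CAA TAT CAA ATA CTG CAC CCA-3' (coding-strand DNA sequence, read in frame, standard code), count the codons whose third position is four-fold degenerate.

4

Codon 1 GCC (Ala): third position 4-fold.
Codon 2 TCT (Ser): third position 4-fold.
Codon 3 CAA (Gln): third position 2-fold.
Codon 4 TAT (Tyr): third position 2-fold.
Codon 5 CAA (Gln): third position 2-fold.
Codon 6 ATA (Ile): third position 3-fold.
Codon 7 CTG (Leu): third position 4-fold.
Codon 8 CAC (His): third position 2-fold.
Codon 9 CCA (Pro): third position 4-fold.
Four-fold degenerate third positions: 4.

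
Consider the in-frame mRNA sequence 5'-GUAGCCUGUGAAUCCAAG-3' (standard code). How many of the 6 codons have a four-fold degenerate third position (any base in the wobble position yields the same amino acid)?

Codon 1 GUA (Val): third position 4-fold.
Codon 2 GCC (Ala): third position 4-fold.
Codon 3 UGU (Cys): third position 2-fold.
Codon 4 GAA (Glu): third position 2-fold.
Codon 5 UCC (Ser): third position 4-fold.
Codon 6 AAG (Lys): third position 2-fold.
Four-fold degenerate third positions: 3.

3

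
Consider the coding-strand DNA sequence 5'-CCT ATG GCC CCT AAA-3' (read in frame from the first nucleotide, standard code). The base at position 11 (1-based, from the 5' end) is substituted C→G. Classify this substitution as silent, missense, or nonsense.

missense

Position 11 falls in codon 4: CCT → Pro.
After the substitution the codon is CGT → Arg.
Pro ≠ Arg, so this is a missense mutation.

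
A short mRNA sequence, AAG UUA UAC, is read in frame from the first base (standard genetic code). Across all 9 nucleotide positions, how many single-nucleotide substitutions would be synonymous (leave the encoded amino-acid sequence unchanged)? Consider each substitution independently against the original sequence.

Codon 1 (AAG, Lys): 1 synonymous substitution.
Codon 2 (UUA, Leu): 2 synonymous substitutions.
Codon 3 (UAC, Tyr): 1 synonymous substitution.
Total: 1 + 2 + 1 = 4.

4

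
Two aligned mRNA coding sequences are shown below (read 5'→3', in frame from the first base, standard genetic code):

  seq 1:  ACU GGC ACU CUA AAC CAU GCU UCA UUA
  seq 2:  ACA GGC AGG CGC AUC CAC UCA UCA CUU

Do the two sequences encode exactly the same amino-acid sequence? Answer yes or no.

Codon 1: ACU Thr / ACA Thr — synonymous.
Codon 2: GGC Gly / GGC Gly — identical.
Codon 3: ACU Thr / AGG Arg — nonsynonymous.
Codon 4: CUA Leu / CGC Arg — nonsynonymous.
Codon 5: AAC Asn / AUC Ile — nonsynonymous.
Codon 6: CAU His / CAC His — synonymous.
Codon 7: GCU Ala / UCA Ser — nonsynonymous.
Codon 8: UCA Ser / UCA Ser — identical.
Codon 9: UUA Leu / CUU Leu — synonymous.
Nonsynonymous differences: 4 → different protein.

no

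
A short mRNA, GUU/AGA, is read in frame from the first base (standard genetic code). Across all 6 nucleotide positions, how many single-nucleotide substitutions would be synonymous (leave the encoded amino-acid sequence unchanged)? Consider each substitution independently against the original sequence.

5

Codon 1 (GUU, Val): 3 synonymous substitutions.
Codon 2 (AGA, Arg): 2 synonymous substitutions.
Total: 3 + 2 = 5.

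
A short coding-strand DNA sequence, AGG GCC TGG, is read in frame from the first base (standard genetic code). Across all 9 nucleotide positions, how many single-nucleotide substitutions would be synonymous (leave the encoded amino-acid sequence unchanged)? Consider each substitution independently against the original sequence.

Codon 1 (AGG, Arg): 2 synonymous substitutions.
Codon 2 (GCC, Ala): 3 synonymous substitutions.
Codon 3 (TGG, Trp): 0 synonymous substitutions.
Total: 2 + 3 + 0 = 5.

5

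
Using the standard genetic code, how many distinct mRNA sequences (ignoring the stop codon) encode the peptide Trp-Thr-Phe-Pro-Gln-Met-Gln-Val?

Trp: 1 codon.
Thr: 4 codons.
Phe: 2 codons.
Pro: 4 codons.
Gln: 2 codons.
Met: 1 codon.
Gln: 2 codons.
Val: 4 codons.
1 × 4 × 2 × 4 × 2 × 1 × 2 × 4 = 512.

512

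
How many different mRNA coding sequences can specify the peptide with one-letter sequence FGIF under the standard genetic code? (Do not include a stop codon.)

Phe: 2 codons.
Gly: 4 codons.
Ile: 3 codons.
Phe: 2 codons.
2 × 4 × 3 × 2 = 48.

48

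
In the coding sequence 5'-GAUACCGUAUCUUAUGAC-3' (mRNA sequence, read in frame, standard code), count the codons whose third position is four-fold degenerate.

Codon 1 GAU (Asp): third position 2-fold.
Codon 2 ACC (Thr): third position 4-fold.
Codon 3 GUA (Val): third position 4-fold.
Codon 4 UCU (Ser): third position 4-fold.
Codon 5 UAU (Tyr): third position 2-fold.
Codon 6 GAC (Asp): third position 2-fold.
Four-fold degenerate third positions: 3.

3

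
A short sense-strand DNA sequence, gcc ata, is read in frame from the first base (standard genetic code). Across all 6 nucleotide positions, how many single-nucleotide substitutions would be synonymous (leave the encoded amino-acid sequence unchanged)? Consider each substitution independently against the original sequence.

Codon 1 (GCC, Ala): 3 synonymous substitutions.
Codon 2 (ATA, Ile): 2 synonymous substitutions.
Total: 3 + 2 = 5.

5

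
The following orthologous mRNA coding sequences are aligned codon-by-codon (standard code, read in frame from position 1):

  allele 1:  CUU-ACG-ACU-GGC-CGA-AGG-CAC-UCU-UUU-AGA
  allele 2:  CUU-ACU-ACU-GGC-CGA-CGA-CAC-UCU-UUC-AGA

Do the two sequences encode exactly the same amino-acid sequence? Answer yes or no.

yes

Codon 1: CUU Leu / CUU Leu — identical.
Codon 2: ACG Thr / ACU Thr — synonymous.
Codon 3: ACU Thr / ACU Thr — identical.
Codon 4: GGC Gly / GGC Gly — identical.
Codon 5: CGA Arg / CGA Arg — identical.
Codon 6: AGG Arg / CGA Arg — synonymous.
Codon 7: CAC His / CAC His — identical.
Codon 8: UCU Ser / UCU Ser — identical.
Codon 9: UUU Phe / UUC Phe — synonymous.
Codon 10: AGA Arg / AGA Arg — identical.
Nonsynonymous differences: 0 → same protein.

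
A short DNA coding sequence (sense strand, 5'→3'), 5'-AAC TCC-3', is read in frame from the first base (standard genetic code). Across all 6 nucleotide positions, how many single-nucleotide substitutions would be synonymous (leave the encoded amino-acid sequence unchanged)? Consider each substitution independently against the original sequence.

Codon 1 (AAC, Asn): 1 synonymous substitution.
Codon 2 (TCC, Ser): 3 synonymous substitutions.
Total: 1 + 3 = 4.

4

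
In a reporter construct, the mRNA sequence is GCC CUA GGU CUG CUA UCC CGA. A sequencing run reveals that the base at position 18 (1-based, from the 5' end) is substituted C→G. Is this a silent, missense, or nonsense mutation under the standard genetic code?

silent

Position 18 falls in codon 6: UCC → Ser.
After the substitution the codon is UCG → Ser.
Both encode Ser, so the change is synonymous.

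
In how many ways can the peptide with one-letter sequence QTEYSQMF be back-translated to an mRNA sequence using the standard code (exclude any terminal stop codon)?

768

Gln: 2 codons.
Thr: 4 codons.
Glu: 2 codons.
Tyr: 2 codons.
Ser: 6 codons.
Gln: 2 codons.
Met: 1 codon.
Phe: 2 codons.
2 × 4 × 2 × 2 × 6 × 2 × 1 × 2 = 768.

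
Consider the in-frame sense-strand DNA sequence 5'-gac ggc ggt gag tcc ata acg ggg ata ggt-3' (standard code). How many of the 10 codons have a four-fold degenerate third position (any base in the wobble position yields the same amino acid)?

6

Codon 1 GAC (Asp): third position 2-fold.
Codon 2 GGC (Gly): third position 4-fold.
Codon 3 GGT (Gly): third position 4-fold.
Codon 4 GAG (Glu): third position 2-fold.
Codon 5 TCC (Ser): third position 4-fold.
Codon 6 ATA (Ile): third position 3-fold.
Codon 7 ACG (Thr): third position 4-fold.
Codon 8 GGG (Gly): third position 4-fold.
Codon 9 ATA (Ile): third position 3-fold.
Codon 10 GGT (Gly): third position 4-fold.
Four-fold degenerate third positions: 6.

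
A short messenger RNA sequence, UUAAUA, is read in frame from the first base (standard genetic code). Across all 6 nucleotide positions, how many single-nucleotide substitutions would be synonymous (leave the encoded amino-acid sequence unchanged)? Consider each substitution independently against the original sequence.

4

Codon 1 (UUA, Leu): 2 synonymous substitutions.
Codon 2 (AUA, Ile): 2 synonymous substitutions.
Total: 2 + 2 = 4.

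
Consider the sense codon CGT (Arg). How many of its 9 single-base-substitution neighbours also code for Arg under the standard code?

Position 1: none → 0 synonymous.
Position 2: none → 0 synonymous.
Position 3: CGC, CGA, CGG → 3 synonymous.
Total: 0 + 0 + 3 = 3.

3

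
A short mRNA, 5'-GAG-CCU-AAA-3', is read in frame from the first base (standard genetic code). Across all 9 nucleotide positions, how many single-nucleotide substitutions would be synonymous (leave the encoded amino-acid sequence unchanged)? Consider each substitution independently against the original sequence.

5

Codon 1 (GAG, Glu): 1 synonymous substitution.
Codon 2 (CCU, Pro): 3 synonymous substitutions.
Codon 3 (AAA, Lys): 1 synonymous substitution.
Total: 1 + 3 + 1 = 5.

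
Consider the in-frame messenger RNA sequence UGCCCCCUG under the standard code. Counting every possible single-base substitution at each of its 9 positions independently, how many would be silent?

Codon 1 (UGC, Cys): 1 synonymous substitution.
Codon 2 (CCC, Pro): 3 synonymous substitutions.
Codon 3 (CUG, Leu): 4 synonymous substitutions.
Total: 1 + 3 + 4 = 8.

8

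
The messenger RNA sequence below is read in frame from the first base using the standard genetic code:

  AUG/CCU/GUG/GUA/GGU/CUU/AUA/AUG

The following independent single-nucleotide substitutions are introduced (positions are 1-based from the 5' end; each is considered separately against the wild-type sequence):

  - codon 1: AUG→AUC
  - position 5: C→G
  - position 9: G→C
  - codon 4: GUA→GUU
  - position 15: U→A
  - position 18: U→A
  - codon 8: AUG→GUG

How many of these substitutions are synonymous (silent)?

4

Codon 1: AUG (Met) → AUC (Ile) — missense.
Codon 2: CCU (Pro) → CGU (Arg) — missense.
Codon 3: GUG (Val) → GUC (Val) — synonymous.
Codon 4: GUA (Val) → GUU (Val) — synonymous.
Codon 5: GGU (Gly) → GGA (Gly) — synonymous.
Codon 6: CUU (Leu) → CUA (Leu) — synonymous.
Codon 8: AUG (Met) → GUG (Val) — missense.
Synonymous: 4 of 7.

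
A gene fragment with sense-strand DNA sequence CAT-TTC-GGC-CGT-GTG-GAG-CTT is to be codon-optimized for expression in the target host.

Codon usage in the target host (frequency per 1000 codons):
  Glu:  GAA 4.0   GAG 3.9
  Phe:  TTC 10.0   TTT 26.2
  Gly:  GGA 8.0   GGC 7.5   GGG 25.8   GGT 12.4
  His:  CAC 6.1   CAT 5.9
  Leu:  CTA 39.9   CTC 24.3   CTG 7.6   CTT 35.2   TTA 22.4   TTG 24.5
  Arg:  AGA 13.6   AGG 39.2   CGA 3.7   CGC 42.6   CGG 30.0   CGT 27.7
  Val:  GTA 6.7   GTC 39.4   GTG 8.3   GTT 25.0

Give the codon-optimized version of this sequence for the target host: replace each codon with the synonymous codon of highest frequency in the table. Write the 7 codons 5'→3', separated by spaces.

Codon 1 (His): best is CAC at 6.1.
Codon 2 (Phe): best is TTT at 26.2.
Codon 3 (Gly): best is GGG at 25.8.
Codon 4 (Arg): best is CGC at 42.6.
Codon 5 (Val): best is GTC at 39.4.
Codon 6 (Glu): best is GAA at 4.0.
Codon 7 (Leu): best is CTA at 39.9.

CAC TTT GGG CGC GTC GAA CTA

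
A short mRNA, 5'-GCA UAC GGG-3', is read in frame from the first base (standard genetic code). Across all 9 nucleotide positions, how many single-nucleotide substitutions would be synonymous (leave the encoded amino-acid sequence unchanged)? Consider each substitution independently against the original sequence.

Codon 1 (GCA, Ala): 3 synonymous substitutions.
Codon 2 (UAC, Tyr): 1 synonymous substitution.
Codon 3 (GGG, Gly): 3 synonymous substitutions.
Total: 3 + 1 + 3 = 7.

7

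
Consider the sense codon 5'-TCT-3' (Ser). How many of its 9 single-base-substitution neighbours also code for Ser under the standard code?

3

Position 1: none → 0 synonymous.
Position 2: none → 0 synonymous.
Position 3: TCC, TCA, TCG → 3 synonymous.
Total: 0 + 0 + 3 = 3.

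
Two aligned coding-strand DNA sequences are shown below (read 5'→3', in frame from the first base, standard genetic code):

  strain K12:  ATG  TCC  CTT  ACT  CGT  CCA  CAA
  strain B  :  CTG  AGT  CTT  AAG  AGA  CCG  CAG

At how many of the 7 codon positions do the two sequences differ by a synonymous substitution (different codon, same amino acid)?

4

Codon 1: ATG Met / CTG Leu — nonsynonymous.
Codon 2: TCC Ser / AGT Ser — synonymous.
Codon 3: CTT Leu / CTT Leu — identical.
Codon 4: ACT Thr / AAG Lys — nonsynonymous.
Codon 5: CGT Arg / AGA Arg — synonymous.
Codon 6: CCA Pro / CCG Pro — synonymous.
Codon 7: CAA Gln / CAG Gln — synonymous.
Synonymous differences: 4.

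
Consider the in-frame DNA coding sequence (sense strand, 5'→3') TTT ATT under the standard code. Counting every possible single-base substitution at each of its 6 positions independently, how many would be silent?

3

Codon 1 (TTT, Phe): 1 synonymous substitution.
Codon 2 (ATT, Ile): 2 synonymous substitutions.
Total: 1 + 2 = 3.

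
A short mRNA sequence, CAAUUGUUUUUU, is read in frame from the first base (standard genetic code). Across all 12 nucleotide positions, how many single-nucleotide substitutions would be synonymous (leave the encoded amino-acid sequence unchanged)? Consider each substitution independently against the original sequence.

Codon 1 (CAA, Gln): 1 synonymous substitution.
Codon 2 (UUG, Leu): 2 synonymous substitutions.
Codon 3 (UUU, Phe): 1 synonymous substitution.
Codon 4 (UUU, Phe): 1 synonymous substitution.
Total: 1 + 2 + 1 + 1 = 5.

5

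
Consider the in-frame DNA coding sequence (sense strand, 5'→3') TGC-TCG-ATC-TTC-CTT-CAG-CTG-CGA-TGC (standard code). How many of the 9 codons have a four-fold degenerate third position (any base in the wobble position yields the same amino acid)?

Codon 1 TGC (Cys): third position 2-fold.
Codon 2 TCG (Ser): third position 4-fold.
Codon 3 ATC (Ile): third position 3-fold.
Codon 4 TTC (Phe): third position 2-fold.
Codon 5 CTT (Leu): third position 4-fold.
Codon 6 CAG (Gln): third position 2-fold.
Codon 7 CTG (Leu): third position 4-fold.
Codon 8 CGA (Arg): third position 4-fold.
Codon 9 TGC (Cys): third position 2-fold.
Four-fold degenerate third positions: 4.

4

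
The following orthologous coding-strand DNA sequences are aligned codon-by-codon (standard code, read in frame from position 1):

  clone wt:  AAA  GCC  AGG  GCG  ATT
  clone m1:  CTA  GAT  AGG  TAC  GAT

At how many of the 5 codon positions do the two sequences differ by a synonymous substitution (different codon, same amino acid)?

0

Codon 1: AAA Lys / CTA Leu — nonsynonymous.
Codon 2: GCC Ala / GAT Asp — nonsynonymous.
Codon 3: AGG Arg / AGG Arg — identical.
Codon 4: GCG Ala / TAC Tyr — nonsynonymous.
Codon 5: ATT Ile / GAT Asp — nonsynonymous.
Synonymous differences: 0.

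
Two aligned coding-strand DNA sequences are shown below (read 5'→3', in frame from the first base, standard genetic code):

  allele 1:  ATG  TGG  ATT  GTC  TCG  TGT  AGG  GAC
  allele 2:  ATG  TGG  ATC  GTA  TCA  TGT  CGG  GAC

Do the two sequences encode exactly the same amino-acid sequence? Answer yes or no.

yes

Codon 1: ATG Met / ATG Met — identical.
Codon 2: TGG Trp / TGG Trp — identical.
Codon 3: ATT Ile / ATC Ile — synonymous.
Codon 4: GTC Val / GTA Val — synonymous.
Codon 5: TCG Ser / TCA Ser — synonymous.
Codon 6: TGT Cys / TGT Cys — identical.
Codon 7: AGG Arg / CGG Arg — synonymous.
Codon 8: GAC Asp / GAC Asp — identical.
Nonsynonymous differences: 0 → same protein.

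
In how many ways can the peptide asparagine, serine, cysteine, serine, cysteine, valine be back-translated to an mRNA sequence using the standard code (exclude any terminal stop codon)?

Asn: 2 codons.
Ser: 6 codons.
Cys: 2 codons.
Ser: 6 codons.
Cys: 2 codons.
Val: 4 codons.
2 × 6 × 2 × 6 × 2 × 4 = 1152.

1152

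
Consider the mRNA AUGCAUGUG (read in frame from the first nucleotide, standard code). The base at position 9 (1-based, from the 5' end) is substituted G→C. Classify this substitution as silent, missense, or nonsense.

Position 9 falls in codon 3: GUG → Val.
After the substitution the codon is GUC → Val.
Both encode Val, so the change is synonymous.

silent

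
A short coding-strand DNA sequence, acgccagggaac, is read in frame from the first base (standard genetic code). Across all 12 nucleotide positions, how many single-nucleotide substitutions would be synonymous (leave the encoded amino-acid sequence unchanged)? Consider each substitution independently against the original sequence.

10

Codon 1 (ACG, Thr): 3 synonymous substitutions.
Codon 2 (CCA, Pro): 3 synonymous substitutions.
Codon 3 (GGG, Gly): 3 synonymous substitutions.
Codon 4 (AAC, Asn): 1 synonymous substitution.
Total: 3 + 3 + 3 + 1 = 10.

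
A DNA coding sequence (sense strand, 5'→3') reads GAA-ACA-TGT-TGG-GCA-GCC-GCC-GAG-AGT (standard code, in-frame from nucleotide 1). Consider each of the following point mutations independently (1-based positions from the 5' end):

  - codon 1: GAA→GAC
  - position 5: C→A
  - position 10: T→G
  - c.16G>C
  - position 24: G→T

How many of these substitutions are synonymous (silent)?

Codon 1: GAA (Glu) → GAC (Asp) — missense.
Codon 2: ACA (Thr) → AAA (Lys) — missense.
Codon 4: TGG (Trp) → GGG (Gly) — missense.
Codon 6: GCC (Ala) → CCC (Pro) — missense.
Codon 8: GAG (Glu) → GAT (Asp) — missense.
Synonymous: 0 of 5.

0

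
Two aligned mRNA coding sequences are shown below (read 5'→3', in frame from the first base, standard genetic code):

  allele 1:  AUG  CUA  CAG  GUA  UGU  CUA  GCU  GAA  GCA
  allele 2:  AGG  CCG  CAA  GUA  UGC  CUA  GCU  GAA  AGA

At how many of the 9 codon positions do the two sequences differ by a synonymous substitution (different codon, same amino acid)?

Codon 1: AUG Met / AGG Arg — nonsynonymous.
Codon 2: CUA Leu / CCG Pro — nonsynonymous.
Codon 3: CAG Gln / CAA Gln — synonymous.
Codon 4: GUA Val / GUA Val — identical.
Codon 5: UGU Cys / UGC Cys — synonymous.
Codon 6: CUA Leu / CUA Leu — identical.
Codon 7: GCU Ala / GCU Ala — identical.
Codon 8: GAA Glu / GAA Glu — identical.
Codon 9: GCA Ala / AGA Arg — nonsynonymous.
Synonymous differences: 2.

2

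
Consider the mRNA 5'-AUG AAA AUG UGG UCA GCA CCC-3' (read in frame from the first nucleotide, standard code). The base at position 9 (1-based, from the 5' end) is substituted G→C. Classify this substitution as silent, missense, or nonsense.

missense

Position 9 falls in codon 3: AUG → Met.
After the substitution the codon is AUC → Ile.
Met ≠ Ile, so this is a missense mutation.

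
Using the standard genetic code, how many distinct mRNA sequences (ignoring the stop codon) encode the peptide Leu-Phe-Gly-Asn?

Leu: 6 codons.
Phe: 2 codons.
Gly: 4 codons.
Asn: 2 codons.
6 × 2 × 4 × 2 = 96.

96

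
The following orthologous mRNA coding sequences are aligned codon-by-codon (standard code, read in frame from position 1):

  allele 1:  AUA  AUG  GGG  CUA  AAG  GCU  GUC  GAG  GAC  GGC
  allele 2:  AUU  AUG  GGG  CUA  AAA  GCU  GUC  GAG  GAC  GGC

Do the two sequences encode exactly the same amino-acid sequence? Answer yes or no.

yes

Codon 1: AUA Ile / AUU Ile — synonymous.
Codon 2: AUG Met / AUG Met — identical.
Codon 3: GGG Gly / GGG Gly — identical.
Codon 4: CUA Leu / CUA Leu — identical.
Codon 5: AAG Lys / AAA Lys — synonymous.
Codon 6: GCU Ala / GCU Ala — identical.
Codon 7: GUC Val / GUC Val — identical.
Codon 8: GAG Glu / GAG Glu — identical.
Codon 9: GAC Asp / GAC Asp — identical.
Codon 10: GGC Gly / GGC Gly — identical.
Nonsynonymous differences: 0 → same protein.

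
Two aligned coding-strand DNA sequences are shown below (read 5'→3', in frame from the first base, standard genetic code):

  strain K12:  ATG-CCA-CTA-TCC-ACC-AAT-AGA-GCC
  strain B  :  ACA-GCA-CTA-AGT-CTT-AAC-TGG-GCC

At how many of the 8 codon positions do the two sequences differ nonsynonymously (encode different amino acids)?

4

Codon 1: ATG Met / ACA Thr — nonsynonymous.
Codon 2: CCA Pro / GCA Ala — nonsynonymous.
Codon 3: CTA Leu / CTA Leu — identical.
Codon 4: TCC Ser / AGT Ser — synonymous.
Codon 5: ACC Thr / CTT Leu — nonsynonymous.
Codon 6: AAT Asn / AAC Asn — synonymous.
Codon 7: AGA Arg / TGG Trp — nonsynonymous.
Codon 8: GCC Ala / GCC Ala — identical.
Nonsynonymous differences: 4.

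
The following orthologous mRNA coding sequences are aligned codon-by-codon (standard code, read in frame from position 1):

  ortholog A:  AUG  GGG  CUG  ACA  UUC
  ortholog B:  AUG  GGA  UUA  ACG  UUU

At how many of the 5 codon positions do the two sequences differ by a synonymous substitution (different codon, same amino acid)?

4

Codon 1: AUG Met / AUG Met — identical.
Codon 2: GGG Gly / GGA Gly — synonymous.
Codon 3: CUG Leu / UUA Leu — synonymous.
Codon 4: ACA Thr / ACG Thr — synonymous.
Codon 5: UUC Phe / UUU Phe — synonymous.
Synonymous differences: 4.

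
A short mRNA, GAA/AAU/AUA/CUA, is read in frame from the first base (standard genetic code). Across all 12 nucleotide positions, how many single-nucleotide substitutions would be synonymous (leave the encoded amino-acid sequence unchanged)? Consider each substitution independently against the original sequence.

Codon 1 (GAA, Glu): 1 synonymous substitution.
Codon 2 (AAU, Asn): 1 synonymous substitution.
Codon 3 (AUA, Ile): 2 synonymous substitutions.
Codon 4 (CUA, Leu): 4 synonymous substitutions.
Total: 1 + 1 + 2 + 4 = 8.

8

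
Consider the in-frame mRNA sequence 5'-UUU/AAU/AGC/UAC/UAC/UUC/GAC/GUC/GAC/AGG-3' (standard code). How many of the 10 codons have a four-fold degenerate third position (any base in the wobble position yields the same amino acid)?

1

Codon 1 UUU (Phe): third position 2-fold.
Codon 2 AAU (Asn): third position 2-fold.
Codon 3 AGC (Ser): third position 2-fold.
Codon 4 UAC (Tyr): third position 2-fold.
Codon 5 UAC (Tyr): third position 2-fold.
Codon 6 UUC (Phe): third position 2-fold.
Codon 7 GAC (Asp): third position 2-fold.
Codon 8 GUC (Val): third position 4-fold.
Codon 9 GAC (Asp): third position 2-fold.
Codon 10 AGG (Arg): third position 2-fold.
Four-fold degenerate third positions: 1.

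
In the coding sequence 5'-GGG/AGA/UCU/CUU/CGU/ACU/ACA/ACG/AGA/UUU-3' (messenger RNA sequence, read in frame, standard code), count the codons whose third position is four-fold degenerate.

7

Codon 1 GGG (Gly): third position 4-fold.
Codon 2 AGA (Arg): third position 2-fold.
Codon 3 UCU (Ser): third position 4-fold.
Codon 4 CUU (Leu): third position 4-fold.
Codon 5 CGU (Arg): third position 4-fold.
Codon 6 ACU (Thr): third position 4-fold.
Codon 7 ACA (Thr): third position 4-fold.
Codon 8 ACG (Thr): third position 4-fold.
Codon 9 AGA (Arg): third position 2-fold.
Codon 10 UUU (Phe): third position 2-fold.
Four-fold degenerate third positions: 7.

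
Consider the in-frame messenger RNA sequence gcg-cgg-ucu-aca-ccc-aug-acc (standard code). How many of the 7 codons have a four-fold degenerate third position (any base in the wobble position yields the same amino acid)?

6

Codon 1 GCG (Ala): third position 4-fold.
Codon 2 CGG (Arg): third position 4-fold.
Codon 3 UCU (Ser): third position 4-fold.
Codon 4 ACA (Thr): third position 4-fold.
Codon 5 CCC (Pro): third position 4-fold.
Codon 6 AUG (Met): third position 1-fold.
Codon 7 ACC (Thr): third position 4-fold.
Four-fold degenerate third positions: 6.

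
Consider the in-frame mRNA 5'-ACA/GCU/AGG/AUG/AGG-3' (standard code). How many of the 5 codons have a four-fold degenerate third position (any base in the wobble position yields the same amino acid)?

2

Codon 1 ACA (Thr): third position 4-fold.
Codon 2 GCU (Ala): third position 4-fold.
Codon 3 AGG (Arg): third position 2-fold.
Codon 4 AUG (Met): third position 1-fold.
Codon 5 AGG (Arg): third position 2-fold.
Four-fold degenerate third positions: 2.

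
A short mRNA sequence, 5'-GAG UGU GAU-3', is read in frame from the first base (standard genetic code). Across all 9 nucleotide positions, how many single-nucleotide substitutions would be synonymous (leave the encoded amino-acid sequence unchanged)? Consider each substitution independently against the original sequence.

3

Codon 1 (GAG, Glu): 1 synonymous substitution.
Codon 2 (UGU, Cys): 1 synonymous substitution.
Codon 3 (GAU, Asp): 1 synonymous substitution.
Total: 1 + 1 + 1 = 3.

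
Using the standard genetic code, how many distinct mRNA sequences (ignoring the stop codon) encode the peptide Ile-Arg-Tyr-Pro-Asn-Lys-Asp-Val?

4608

Ile: 3 codons.
Arg: 6 codons.
Tyr: 2 codons.
Pro: 4 codons.
Asn: 2 codons.
Lys: 2 codons.
Asp: 2 codons.
Val: 4 codons.
3 × 6 × 2 × 4 × 2 × 2 × 2 × 4 = 4608.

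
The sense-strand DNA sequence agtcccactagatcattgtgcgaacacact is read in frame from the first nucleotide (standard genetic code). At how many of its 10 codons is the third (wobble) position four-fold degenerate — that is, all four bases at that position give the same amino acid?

4

Codon 1 AGT (Ser): third position 2-fold.
Codon 2 CCC (Pro): third position 4-fold.
Codon 3 ACT (Thr): third position 4-fold.
Codon 4 AGA (Arg): third position 2-fold.
Codon 5 TCA (Ser): third position 4-fold.
Codon 6 TTG (Leu): third position 2-fold.
Codon 7 TGC (Cys): third position 2-fold.
Codon 8 GAA (Glu): third position 2-fold.
Codon 9 CAC (His): third position 2-fold.
Codon 10 ACT (Thr): third position 4-fold.
Four-fold degenerate third positions: 4.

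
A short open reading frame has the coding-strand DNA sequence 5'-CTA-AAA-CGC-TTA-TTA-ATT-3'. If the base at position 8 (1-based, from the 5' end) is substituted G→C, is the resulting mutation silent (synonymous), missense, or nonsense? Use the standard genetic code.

Position 8 falls in codon 3: CGC → Arg.
After the substitution the codon is CCC → Pro.
Arg ≠ Pro, so this is a missense mutation.

missense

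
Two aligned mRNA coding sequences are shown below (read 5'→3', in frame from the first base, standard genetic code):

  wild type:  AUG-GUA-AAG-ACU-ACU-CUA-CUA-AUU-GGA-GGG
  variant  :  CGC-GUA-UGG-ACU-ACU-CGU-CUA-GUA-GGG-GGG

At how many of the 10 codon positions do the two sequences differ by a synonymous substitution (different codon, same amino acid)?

1

Codon 1: AUG Met / CGC Arg — nonsynonymous.
Codon 2: GUA Val / GUA Val — identical.
Codon 3: AAG Lys / UGG Trp — nonsynonymous.
Codon 4: ACU Thr / ACU Thr — identical.
Codon 5: ACU Thr / ACU Thr — identical.
Codon 6: CUA Leu / CGU Arg — nonsynonymous.
Codon 7: CUA Leu / CUA Leu — identical.
Codon 8: AUU Ile / GUA Val — nonsynonymous.
Codon 9: GGA Gly / GGG Gly — synonymous.
Codon 10: GGG Gly / GGG Gly — identical.
Synonymous differences: 1.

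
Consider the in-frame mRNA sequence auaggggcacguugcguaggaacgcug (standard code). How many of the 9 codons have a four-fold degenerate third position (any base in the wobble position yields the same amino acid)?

Codon 1 AUA (Ile): third position 3-fold.
Codon 2 GGG (Gly): third position 4-fold.
Codon 3 GCA (Ala): third position 4-fold.
Codon 4 CGU (Arg): third position 4-fold.
Codon 5 UGC (Cys): third position 2-fold.
Codon 6 GUA (Val): third position 4-fold.
Codon 7 GGA (Gly): third position 4-fold.
Codon 8 ACG (Thr): third position 4-fold.
Codon 9 CUG (Leu): third position 4-fold.
Four-fold degenerate third positions: 7.

7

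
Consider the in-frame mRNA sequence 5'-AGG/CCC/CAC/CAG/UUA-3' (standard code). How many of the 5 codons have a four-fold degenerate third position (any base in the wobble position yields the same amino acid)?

Codon 1 AGG (Arg): third position 2-fold.
Codon 2 CCC (Pro): third position 4-fold.
Codon 3 CAC (His): third position 2-fold.
Codon 4 CAG (Gln): third position 2-fold.
Codon 5 UUA (Leu): third position 2-fold.
Four-fold degenerate third positions: 1.

1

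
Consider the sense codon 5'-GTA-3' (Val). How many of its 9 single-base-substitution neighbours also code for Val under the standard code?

3

Position 1: none → 0 synonymous.
Position 2: none → 0 synonymous.
Position 3: GTT, GTC, GTG → 3 synonymous.
Total: 0 + 0 + 3 = 3.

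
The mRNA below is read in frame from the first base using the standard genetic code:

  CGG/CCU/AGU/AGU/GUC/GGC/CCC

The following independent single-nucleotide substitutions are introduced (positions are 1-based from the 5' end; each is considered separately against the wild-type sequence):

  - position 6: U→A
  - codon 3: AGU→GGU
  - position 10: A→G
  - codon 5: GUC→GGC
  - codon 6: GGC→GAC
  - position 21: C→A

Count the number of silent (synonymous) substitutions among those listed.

2

Codon 2: CCU (Pro) → CCA (Pro) — synonymous.
Codon 3: AGU (Ser) → GGU (Gly) — missense.
Codon 4: AGU (Ser) → GGU (Gly) — missense.
Codon 5: GUC (Val) → GGC (Gly) — missense.
Codon 6: GGC (Gly) → GAC (Asp) — missense.
Codon 7: CCC (Pro) → CCA (Pro) — synonymous.
Synonymous: 2 of 6.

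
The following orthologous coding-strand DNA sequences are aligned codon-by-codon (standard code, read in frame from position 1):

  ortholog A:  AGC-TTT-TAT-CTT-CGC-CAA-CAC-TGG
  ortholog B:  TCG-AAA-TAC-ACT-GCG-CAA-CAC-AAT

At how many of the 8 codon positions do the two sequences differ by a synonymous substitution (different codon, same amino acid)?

Codon 1: AGC Ser / TCG Ser — synonymous.
Codon 2: TTT Phe / AAA Lys — nonsynonymous.
Codon 3: TAT Tyr / TAC Tyr — synonymous.
Codon 4: CTT Leu / ACT Thr — nonsynonymous.
Codon 5: CGC Arg / GCG Ala — nonsynonymous.
Codon 6: CAA Gln / CAA Gln — identical.
Codon 7: CAC His / CAC His — identical.
Codon 8: TGG Trp / AAT Asn — nonsynonymous.
Synonymous differences: 2.

2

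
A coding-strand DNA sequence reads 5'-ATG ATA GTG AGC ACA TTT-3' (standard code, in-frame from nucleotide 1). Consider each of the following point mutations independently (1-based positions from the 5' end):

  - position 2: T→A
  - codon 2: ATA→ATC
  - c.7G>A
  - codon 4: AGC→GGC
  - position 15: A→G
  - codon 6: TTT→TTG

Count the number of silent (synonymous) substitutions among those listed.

Codon 1: ATG (Met) → AAG (Lys) — missense.
Codon 2: ATA (Ile) → ATC (Ile) — synonymous.
Codon 3: GTG (Val) → ATG (Met) — missense.
Codon 4: AGC (Ser) → GGC (Gly) — missense.
Codon 5: ACA (Thr) → ACG (Thr) — synonymous.
Codon 6: TTT (Phe) → TTG (Leu) — missense.
Synonymous: 2 of 6.

2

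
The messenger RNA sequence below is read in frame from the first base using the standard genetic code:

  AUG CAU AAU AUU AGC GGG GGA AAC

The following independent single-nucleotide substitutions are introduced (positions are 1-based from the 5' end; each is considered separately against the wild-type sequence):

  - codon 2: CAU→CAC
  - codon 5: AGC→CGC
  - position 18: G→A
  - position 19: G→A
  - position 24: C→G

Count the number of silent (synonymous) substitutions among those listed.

2

Codon 2: CAU (His) → CAC (His) — synonymous.
Codon 5: AGC (Ser) → CGC (Arg) — missense.
Codon 6: GGG (Gly) → GGA (Gly) — synonymous.
Codon 7: GGA (Gly) → AGA (Arg) — missense.
Codon 8: AAC (Asn) → AAG (Lys) — missense.
Synonymous: 2 of 5.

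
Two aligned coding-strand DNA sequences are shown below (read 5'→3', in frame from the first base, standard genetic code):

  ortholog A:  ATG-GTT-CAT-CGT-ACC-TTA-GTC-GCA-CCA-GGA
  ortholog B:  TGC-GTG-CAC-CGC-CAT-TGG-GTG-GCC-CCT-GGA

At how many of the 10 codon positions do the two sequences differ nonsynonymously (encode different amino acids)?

3

Codon 1: ATG Met / TGC Cys — nonsynonymous.
Codon 2: GTT Val / GTG Val — synonymous.
Codon 3: CAT His / CAC His — synonymous.
Codon 4: CGT Arg / CGC Arg — synonymous.
Codon 5: ACC Thr / CAT His — nonsynonymous.
Codon 6: TTA Leu / TGG Trp — nonsynonymous.
Codon 7: GTC Val / GTG Val — synonymous.
Codon 8: GCA Ala / GCC Ala — synonymous.
Codon 9: CCA Pro / CCT Pro — synonymous.
Codon 10: GGA Gly / GGA Gly — identical.
Nonsynonymous differences: 3.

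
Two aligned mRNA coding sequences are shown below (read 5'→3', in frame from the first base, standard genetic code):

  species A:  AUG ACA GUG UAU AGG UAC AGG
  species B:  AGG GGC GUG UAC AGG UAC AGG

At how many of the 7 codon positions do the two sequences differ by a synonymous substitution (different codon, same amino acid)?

Codon 1: AUG Met / AGG Arg — nonsynonymous.
Codon 2: ACA Thr / GGC Gly — nonsynonymous.
Codon 3: GUG Val / GUG Val — identical.
Codon 4: UAU Tyr / UAC Tyr — synonymous.
Codon 5: AGG Arg / AGG Arg — identical.
Codon 6: UAC Tyr / UAC Tyr — identical.
Codon 7: AGG Arg / AGG Arg — identical.
Synonymous differences: 1.

1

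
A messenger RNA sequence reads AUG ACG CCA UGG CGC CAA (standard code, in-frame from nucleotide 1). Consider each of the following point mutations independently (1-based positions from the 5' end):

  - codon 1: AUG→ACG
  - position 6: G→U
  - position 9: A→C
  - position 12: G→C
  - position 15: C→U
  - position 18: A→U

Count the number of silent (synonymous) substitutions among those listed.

3

Codon 1: AUG (Met) → ACG (Thr) — missense.
Codon 2: ACG (Thr) → ACU (Thr) — synonymous.
Codon 3: CCA (Pro) → CCC (Pro) — synonymous.
Codon 4: UGG (Trp) → UGC (Cys) — missense.
Codon 5: CGC (Arg) → CGU (Arg) — synonymous.
Codon 6: CAA (Gln) → CAU (His) — missense.
Synonymous: 3 of 6.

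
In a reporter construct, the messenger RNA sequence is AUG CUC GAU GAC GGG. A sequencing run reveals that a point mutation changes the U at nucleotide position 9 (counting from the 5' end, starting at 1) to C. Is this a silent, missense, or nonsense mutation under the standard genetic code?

silent

Position 9 falls in codon 3: GAU → Asp.
After the substitution the codon is GAC → Asp.
Both encode Asp, so the change is synonymous.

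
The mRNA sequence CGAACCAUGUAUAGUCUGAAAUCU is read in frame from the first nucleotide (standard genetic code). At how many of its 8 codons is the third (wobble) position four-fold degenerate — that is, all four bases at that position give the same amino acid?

4

Codon 1 CGA (Arg): third position 4-fold.
Codon 2 ACC (Thr): third position 4-fold.
Codon 3 AUG (Met): third position 1-fold.
Codon 4 UAU (Tyr): third position 2-fold.
Codon 5 AGU (Ser): third position 2-fold.
Codon 6 CUG (Leu): third position 4-fold.
Codon 7 AAA (Lys): third position 2-fold.
Codon 8 UCU (Ser): third position 4-fold.
Four-fold degenerate third positions: 4.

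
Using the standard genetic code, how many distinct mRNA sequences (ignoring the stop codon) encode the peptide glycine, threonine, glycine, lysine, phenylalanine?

Gly: 4 codons.
Thr: 4 codons.
Gly: 4 codons.
Lys: 2 codons.
Phe: 2 codons.
4 × 4 × 4 × 2 × 2 = 256.

256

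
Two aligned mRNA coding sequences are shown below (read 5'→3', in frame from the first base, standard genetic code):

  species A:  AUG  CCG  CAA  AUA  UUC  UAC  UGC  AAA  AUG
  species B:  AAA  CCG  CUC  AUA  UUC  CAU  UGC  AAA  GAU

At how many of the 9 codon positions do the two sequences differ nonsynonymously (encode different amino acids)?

Codon 1: AUG Met / AAA Lys — nonsynonymous.
Codon 2: CCG Pro / CCG Pro — identical.
Codon 3: CAA Gln / CUC Leu — nonsynonymous.
Codon 4: AUA Ile / AUA Ile — identical.
Codon 5: UUC Phe / UUC Phe — identical.
Codon 6: UAC Tyr / CAU His — nonsynonymous.
Codon 7: UGC Cys / UGC Cys — identical.
Codon 8: AAA Lys / AAA Lys — identical.
Codon 9: AUG Met / GAU Asp — nonsynonymous.
Nonsynonymous differences: 4.

4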